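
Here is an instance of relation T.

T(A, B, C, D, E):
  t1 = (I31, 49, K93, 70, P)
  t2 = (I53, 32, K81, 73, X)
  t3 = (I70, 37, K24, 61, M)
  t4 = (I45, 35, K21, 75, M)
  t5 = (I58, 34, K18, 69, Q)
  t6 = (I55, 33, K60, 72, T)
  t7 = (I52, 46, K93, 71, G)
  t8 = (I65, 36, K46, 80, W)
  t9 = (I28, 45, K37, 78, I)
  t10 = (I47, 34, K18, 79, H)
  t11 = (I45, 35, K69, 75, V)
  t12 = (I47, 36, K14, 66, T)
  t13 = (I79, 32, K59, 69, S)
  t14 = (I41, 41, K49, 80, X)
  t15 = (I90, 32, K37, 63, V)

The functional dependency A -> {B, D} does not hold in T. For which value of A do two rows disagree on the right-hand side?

I47

A=I31: row 1 → {B,D} = (49, 70) ✓
A=I53: row 2 → {B,D} = (32, 73) ✓
A=I70: row 3 → {B,D} = (37, 61) ✓
A=I45: rows 4, 11 → {B,D} = (35, 75), (35, 75) ✓
A=I58: row 5 → {B,D} = (34, 69) ✓
A=I55: row 6 → {B,D} = (33, 72) ✓
A=I52: row 7 → {B,D} = (46, 71) ✓
A=I65: row 8 → {B,D} = (36, 80) ✓
A=I28: row 9 → {B,D} = (45, 78) ✓
A=I47: rows 10, 12 → {B,D} takes values {(34, 79), (36, 66)} — violation
A=I79: row 13 → {B,D} = (32, 69) ✓
A=I41: row 14 → {B,D} = (41, 80) ✓
A=I90: row 15 → {B,D} = (32, 63) ✓
The only A value with inconsistent RHS is A=I47.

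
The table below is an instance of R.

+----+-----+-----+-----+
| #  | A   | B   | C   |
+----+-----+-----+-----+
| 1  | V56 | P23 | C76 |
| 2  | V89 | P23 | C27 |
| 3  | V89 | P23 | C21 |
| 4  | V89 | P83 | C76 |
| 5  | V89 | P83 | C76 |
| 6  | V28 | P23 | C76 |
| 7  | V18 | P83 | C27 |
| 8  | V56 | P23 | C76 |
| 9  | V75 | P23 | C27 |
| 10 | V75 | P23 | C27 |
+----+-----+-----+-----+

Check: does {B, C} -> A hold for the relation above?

(B=P23, C=C76): rows 1, 6, 8 → A takes values {V56, V28} — violation
(B=P23, C=C27): rows 2, 9, 10 → A takes values {V89, V75} — violation
(B=P23, C=C21): row 3 → A = V89 ✓
(B=P83, C=C76): rows 4, 5 → A = V89, V89 ✓
(B=P83, C=C27): row 7 → A = V18 ✓
Two rows agree on {B, C} but differ on A, so {B, C} -> A does not hold.

No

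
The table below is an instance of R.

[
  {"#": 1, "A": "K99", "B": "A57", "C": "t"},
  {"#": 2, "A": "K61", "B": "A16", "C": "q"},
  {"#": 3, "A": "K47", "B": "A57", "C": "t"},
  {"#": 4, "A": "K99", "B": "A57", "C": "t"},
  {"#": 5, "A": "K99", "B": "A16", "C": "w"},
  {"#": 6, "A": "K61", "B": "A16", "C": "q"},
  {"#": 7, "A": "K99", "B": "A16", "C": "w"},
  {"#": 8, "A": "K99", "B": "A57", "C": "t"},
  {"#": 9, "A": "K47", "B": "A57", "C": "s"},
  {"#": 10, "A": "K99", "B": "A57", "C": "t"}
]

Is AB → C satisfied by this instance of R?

(A=K99, B=A57): rows 1, 4, 8, 10 → C = t, t, t, t ✓
(A=K61, B=A16): rows 2, 6 → C = q, q ✓
(A=K47, B=A57): rows 3, 9 → C takes values {t, s} — violation
(A=K99, B=A16): rows 5, 7 → C = w, w ✓
Two rows agree on AB but differ on C, so AB → C does not hold.

No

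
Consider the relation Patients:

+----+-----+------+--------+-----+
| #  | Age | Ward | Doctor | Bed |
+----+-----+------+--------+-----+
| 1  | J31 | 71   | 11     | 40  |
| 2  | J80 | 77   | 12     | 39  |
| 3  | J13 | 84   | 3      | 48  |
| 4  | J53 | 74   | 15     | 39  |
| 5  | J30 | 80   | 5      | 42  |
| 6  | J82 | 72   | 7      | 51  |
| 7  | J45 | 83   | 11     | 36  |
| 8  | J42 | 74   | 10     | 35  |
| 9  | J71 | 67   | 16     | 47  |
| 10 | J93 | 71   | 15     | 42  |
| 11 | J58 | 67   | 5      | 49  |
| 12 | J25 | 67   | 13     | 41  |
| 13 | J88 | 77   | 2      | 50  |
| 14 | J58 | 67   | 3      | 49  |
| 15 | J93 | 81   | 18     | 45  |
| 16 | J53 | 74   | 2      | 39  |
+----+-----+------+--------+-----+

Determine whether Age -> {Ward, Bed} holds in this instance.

Age=J31: row 1 → {Ward,Bed} = (71, 40) ✓
Age=J80: row 2 → {Ward,Bed} = (77, 39) ✓
Age=J13: row 3 → {Ward,Bed} = (84, 48) ✓
Age=J53: rows 4, 16 → {Ward,Bed} = (74, 39), (74, 39) ✓
Age=J30: row 5 → {Ward,Bed} = (80, 42) ✓
Age=J82: row 6 → {Ward,Bed} = (72, 51) ✓
Age=J45: row 7 → {Ward,Bed} = (83, 36) ✓
Age=J42: row 8 → {Ward,Bed} = (74, 35) ✓
Age=J71: row 9 → {Ward,Bed} = (67, 47) ✓
Age=J93: rows 10, 15 → {Ward,Bed} takes values {(71, 42), (81, 45)} — violation
Age=J58: rows 11, 14 → {Ward,Bed} = (67, 49), (67, 49) ✓
Age=J25: row 12 → {Ward,Bed} = (67, 41) ✓
Age=J88: row 13 → {Ward,Bed} = (77, 50) ✓
Two rows agree on Age but differ on {Ward, Bed}, so Age -> {Ward, Bed} does not hold.

No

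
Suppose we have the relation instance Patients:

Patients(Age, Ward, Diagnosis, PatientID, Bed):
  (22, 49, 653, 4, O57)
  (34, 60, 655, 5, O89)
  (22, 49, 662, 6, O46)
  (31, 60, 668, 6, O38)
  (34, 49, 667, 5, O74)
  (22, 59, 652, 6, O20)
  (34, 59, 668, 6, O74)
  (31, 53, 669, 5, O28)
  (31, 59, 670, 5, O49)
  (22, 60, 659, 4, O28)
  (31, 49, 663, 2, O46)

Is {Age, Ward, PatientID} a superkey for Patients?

Yes

All 11 rows have distinct {Age, Ward, PatientID} values, so {Age, Ward, PatientID} → (all attributes) holds and {Age, Ward, PatientID} is a superkey.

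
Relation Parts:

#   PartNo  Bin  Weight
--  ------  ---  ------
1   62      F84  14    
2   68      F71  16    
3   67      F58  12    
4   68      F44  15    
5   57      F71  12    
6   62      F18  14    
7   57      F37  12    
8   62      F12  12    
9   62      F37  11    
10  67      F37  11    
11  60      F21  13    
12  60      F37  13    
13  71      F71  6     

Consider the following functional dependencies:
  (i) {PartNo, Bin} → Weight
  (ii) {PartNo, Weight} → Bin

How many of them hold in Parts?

1

(i) {PartNo, Bin} → Weight: every LHS value maps to a single RHS value — holds.
(ii) {PartNo, Weight} → Bin: (PartNo=62, Weight=14): rows 1, 6 → Bin takes values {F84, F18} — violation; (PartNo=57, Weight=12): rows 5, 7 → Bin takes values {F71, F37} — violation; (PartNo=60, Weight=13): rows 11, 12 → Bin takes values {F21, F37} — violation — fails.
1 of the 2 dependencies holds.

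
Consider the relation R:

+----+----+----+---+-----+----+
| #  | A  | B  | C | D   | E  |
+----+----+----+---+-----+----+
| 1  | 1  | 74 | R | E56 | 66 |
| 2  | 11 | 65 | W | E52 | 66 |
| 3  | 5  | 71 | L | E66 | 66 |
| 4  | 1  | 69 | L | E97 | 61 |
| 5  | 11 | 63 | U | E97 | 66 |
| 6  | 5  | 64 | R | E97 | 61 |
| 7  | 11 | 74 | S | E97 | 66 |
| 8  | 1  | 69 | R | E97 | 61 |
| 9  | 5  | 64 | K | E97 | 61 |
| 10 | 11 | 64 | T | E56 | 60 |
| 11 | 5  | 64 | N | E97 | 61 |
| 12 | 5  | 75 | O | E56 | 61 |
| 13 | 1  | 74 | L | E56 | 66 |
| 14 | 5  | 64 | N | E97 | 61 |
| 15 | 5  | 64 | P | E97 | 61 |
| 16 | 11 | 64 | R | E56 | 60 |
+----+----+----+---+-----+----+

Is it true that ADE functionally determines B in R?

(A=1, D=E56, E=66): rows 1, 13 → B = 74, 74 ✓
(A=11, D=E52, E=66): row 2 → B = 65 ✓
(A=5, D=E66, E=66): row 3 → B = 71 ✓
(A=1, D=E97, E=61): rows 4, 8 → B = 69, 69 ✓
(A=11, D=E97, E=66): rows 5, 7 → B takes values {63, 74} — violation
(A=5, D=E97, E=61): rows 6, 9, 11, 14, 15 → B = 64, 64, 64, 64, 64 ✓
(A=11, D=E56, E=60): rows 10, 16 → B = 64, 64 ✓
(A=5, D=E56, E=61): row 12 → B = 75 ✓
Two rows agree on ADE but differ on B, so ADE → B does not hold.

No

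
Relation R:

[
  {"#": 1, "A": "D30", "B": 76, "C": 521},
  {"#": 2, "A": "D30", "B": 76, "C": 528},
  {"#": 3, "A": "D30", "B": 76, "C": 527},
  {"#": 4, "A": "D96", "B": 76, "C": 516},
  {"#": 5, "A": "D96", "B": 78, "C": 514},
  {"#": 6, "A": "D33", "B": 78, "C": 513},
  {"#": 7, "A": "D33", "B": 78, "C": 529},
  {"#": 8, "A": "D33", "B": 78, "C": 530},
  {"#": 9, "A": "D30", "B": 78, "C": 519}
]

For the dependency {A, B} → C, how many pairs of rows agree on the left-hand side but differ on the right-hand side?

(A=D30, B=76): violating pairs (1,2), (1,3), (2,3) — 3 pairs.
(A=D33, B=78): violating pairs (6,7), (6,8), (7,8) — 3 pairs.

6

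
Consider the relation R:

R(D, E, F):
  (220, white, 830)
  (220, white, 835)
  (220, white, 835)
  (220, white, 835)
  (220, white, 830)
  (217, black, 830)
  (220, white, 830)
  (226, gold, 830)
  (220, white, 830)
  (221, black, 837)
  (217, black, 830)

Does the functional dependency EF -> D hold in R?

Yes

(E=white, F=830): 4 rows → D = 220, 220, 220, 220 ✓
(E=white, F=835): 3 rows → D = 220, 220, 220 ✓
(E=black, F=830): 2 rows → D = 217, 217 ✓
(E=gold, F=830): 1 row → D = 226 ✓
(E=black, F=837): 1 row → D = 221 ✓
Every EF value is associated with a single D value, so EF -> D holds.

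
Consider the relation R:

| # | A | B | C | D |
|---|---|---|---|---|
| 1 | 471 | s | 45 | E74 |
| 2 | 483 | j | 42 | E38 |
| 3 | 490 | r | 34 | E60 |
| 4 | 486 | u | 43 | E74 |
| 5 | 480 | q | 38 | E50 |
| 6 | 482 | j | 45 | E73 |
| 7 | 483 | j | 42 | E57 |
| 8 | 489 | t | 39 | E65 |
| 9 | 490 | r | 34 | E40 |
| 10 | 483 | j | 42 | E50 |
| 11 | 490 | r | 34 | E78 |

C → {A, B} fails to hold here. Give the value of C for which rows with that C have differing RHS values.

45

C=45: rows 1, 6 → {A,B} takes values {(471, s), (482, j)} — violation
C=42: rows 2, 7, 10 → {A,B} = (483, j), (483, j), (483, j) ✓
C=34: rows 3, 9, 11 → {A,B} = (490, r), (490, r), (490, r) ✓
C=43: row 4 → {A,B} = (486, u) ✓
C=38: row 5 → {A,B} = (480, q) ✓
C=39: row 8 → {A,B} = (489, t) ✓
The only C value with inconsistent RHS is C=45.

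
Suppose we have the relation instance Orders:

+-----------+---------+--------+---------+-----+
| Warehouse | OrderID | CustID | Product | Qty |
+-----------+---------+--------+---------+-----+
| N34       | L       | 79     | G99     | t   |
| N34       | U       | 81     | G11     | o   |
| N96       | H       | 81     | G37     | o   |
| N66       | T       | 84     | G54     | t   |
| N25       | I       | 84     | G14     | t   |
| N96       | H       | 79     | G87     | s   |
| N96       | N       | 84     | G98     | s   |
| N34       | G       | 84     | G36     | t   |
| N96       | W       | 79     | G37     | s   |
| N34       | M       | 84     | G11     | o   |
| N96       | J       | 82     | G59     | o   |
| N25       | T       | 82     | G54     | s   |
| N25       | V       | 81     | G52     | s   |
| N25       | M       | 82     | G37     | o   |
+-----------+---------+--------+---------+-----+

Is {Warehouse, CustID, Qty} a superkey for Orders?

No

Two distinct rows share (Warehouse=N96, CustID=79, Qty=s), so {Warehouse, CustID, Qty} does not determine every attribute — not a superkey.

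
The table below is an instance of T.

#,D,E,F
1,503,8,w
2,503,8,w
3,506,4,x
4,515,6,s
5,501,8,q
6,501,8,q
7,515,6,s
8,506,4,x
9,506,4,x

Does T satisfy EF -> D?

Yes

(E=8, F=w): rows 1, 2 → D = 503, 503 ✓
(E=4, F=x): rows 3, 8, 9 → D = 506, 506, 506 ✓
(E=6, F=s): rows 4, 7 → D = 515, 515 ✓
(E=8, F=q): rows 5, 6 → D = 501, 501 ✓
Every EF value is associated with a single D value, so EF -> D holds.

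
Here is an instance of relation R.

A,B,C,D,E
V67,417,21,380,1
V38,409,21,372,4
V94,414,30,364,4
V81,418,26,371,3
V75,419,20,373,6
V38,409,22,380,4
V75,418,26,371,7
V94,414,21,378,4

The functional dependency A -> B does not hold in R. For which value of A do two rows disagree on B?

A=V67: 1 row → B = 417 ✓
A=V38: 2 rows → B = 409, 409 ✓
A=V94: 2 rows → B = 414, 414 ✓
A=V81: 1 row → B = 418 ✓
A=V75: 2 rows → B takes values {419, 418} — violation
The only A value with inconsistent B is A=V75.

V75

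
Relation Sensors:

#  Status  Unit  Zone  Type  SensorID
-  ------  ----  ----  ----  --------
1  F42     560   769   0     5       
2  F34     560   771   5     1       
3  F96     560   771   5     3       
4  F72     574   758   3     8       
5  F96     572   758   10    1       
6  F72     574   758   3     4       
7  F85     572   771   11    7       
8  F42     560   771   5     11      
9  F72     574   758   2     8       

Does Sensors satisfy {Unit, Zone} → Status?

(Unit=560, Zone=769): row 1 → Status = F42 ✓
(Unit=560, Zone=771): rows 2, 3, 8 → Status takes values {F34, F96, F42} — violation
(Unit=574, Zone=758): rows 4, 6, 9 → Status = F72, F72, F72 ✓
(Unit=572, Zone=758): row 5 → Status = F96 ✓
(Unit=572, Zone=771): row 7 → Status = F85 ✓
Two rows agree on {Unit, Zone} but differ on Status, so {Unit, Zone} → Status does not hold.

No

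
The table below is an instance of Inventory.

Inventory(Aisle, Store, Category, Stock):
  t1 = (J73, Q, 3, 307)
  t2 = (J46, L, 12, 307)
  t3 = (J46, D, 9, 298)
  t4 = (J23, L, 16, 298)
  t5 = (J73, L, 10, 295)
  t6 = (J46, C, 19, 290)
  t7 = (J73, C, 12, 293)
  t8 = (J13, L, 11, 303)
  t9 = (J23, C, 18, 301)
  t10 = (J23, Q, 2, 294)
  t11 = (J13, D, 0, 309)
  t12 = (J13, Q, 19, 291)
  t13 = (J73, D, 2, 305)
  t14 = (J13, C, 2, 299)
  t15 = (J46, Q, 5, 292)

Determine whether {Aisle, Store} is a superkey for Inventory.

All 15 rows have distinct {Aisle, Store} values, so {Aisle, Store} → (all attributes) holds and {Aisle, Store} is a superkey.

Yes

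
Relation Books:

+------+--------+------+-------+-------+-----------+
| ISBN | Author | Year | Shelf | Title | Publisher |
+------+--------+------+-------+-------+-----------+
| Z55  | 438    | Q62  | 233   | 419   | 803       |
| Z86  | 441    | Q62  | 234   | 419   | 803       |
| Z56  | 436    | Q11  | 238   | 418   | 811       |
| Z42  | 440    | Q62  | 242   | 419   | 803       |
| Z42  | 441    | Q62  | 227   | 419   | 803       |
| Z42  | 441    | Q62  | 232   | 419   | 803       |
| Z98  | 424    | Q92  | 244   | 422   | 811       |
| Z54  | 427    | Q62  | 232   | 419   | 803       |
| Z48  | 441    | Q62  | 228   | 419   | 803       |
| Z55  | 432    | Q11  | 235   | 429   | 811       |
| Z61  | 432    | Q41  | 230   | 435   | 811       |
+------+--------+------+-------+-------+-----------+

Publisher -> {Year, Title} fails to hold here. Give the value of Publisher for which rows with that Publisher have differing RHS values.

811

Publisher=803: 7 rows → {Year,Title} = (Q62, 419), (Q62, 419), (Q62, 419), (Q62, 419), (Q62, 419), (Q62, 419), (Q62, 419) ✓
Publisher=811: 4 rows → {Year,Title} takes values {(Q11, 418), (Q92, 422), (Q11, 429), (Q41, 435)} — violation
The only Publisher value with inconsistent RHS is Publisher=811.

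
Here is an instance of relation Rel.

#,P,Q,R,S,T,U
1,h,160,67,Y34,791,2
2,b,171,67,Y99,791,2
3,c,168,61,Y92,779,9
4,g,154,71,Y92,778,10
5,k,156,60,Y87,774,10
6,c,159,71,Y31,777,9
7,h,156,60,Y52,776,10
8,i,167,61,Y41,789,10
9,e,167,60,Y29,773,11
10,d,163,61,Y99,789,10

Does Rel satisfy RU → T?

No

(R=67, U=2): rows 1, 2 → T = 791, 791 ✓
(R=61, U=9): row 3 → T = 779 ✓
(R=71, U=10): row 4 → T = 778 ✓
(R=60, U=10): rows 5, 7 → T takes values {774, 776} — violation
(R=71, U=9): row 6 → T = 777 ✓
(R=61, U=10): rows 8, 10 → T = 789, 789 ✓
(R=60, U=11): row 9 → T = 773 ✓
Two rows agree on RU but differ on T, so RU → T does not hold.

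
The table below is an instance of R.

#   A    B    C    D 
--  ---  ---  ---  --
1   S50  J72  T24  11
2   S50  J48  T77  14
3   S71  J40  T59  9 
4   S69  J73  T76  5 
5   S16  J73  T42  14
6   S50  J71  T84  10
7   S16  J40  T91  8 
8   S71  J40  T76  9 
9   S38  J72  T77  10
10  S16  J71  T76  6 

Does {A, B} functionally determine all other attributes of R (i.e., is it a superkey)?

Rows 3 and 8 have the same {A, B} value (A=S71, B=J40) but are distinct tuples, so {A, B} does not determine every attribute — not a superkey.

No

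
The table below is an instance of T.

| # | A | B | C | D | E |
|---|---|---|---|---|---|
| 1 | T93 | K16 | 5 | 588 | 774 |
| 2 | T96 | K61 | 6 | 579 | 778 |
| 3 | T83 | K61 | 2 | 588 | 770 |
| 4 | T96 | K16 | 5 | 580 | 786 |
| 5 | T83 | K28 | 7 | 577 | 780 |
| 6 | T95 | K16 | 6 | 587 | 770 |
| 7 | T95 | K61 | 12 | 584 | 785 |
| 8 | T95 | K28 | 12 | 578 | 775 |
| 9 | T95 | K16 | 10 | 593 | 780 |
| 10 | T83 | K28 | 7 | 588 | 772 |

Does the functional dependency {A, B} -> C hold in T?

No

(A=T93, B=K16): row 1 → C = 5 ✓
(A=T96, B=K61): row 2 → C = 6 ✓
(A=T83, B=K61): row 3 → C = 2 ✓
(A=T96, B=K16): row 4 → C = 5 ✓
(A=T83, B=K28): rows 5, 10 → C = 7, 7 ✓
(A=T95, B=K16): rows 6, 9 → C takes values {6, 10} — violation
(A=T95, B=K61): row 7 → C = 12 ✓
(A=T95, B=K28): row 8 → C = 12 ✓
Two rows agree on {A, B} but differ on C, so {A, B} -> C does not hold.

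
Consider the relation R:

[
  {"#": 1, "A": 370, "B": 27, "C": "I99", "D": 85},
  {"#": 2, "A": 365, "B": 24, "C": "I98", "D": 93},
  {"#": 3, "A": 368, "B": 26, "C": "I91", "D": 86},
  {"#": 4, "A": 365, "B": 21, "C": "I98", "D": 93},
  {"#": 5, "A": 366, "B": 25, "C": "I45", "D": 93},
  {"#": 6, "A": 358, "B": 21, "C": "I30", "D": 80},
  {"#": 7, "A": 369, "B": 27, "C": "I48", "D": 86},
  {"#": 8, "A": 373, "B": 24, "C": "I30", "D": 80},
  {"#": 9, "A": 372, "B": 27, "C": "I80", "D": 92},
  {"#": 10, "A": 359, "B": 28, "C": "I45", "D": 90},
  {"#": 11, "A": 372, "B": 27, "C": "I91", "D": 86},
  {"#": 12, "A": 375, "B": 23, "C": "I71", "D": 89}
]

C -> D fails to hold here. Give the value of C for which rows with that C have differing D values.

C=I99: row 1 → D = 85 ✓
C=I98: rows 2, 4 → D = 93, 93 ✓
C=I91: rows 3, 11 → D = 86, 86 ✓
C=I45: rows 5, 10 → D takes values {93, 90} — violation
C=I30: rows 6, 8 → D = 80, 80 ✓
C=I48: row 7 → D = 86 ✓
C=I80: row 9 → D = 92 ✓
C=I71: row 12 → D = 89 ✓
The only C value with inconsistent D is C=I45.

I45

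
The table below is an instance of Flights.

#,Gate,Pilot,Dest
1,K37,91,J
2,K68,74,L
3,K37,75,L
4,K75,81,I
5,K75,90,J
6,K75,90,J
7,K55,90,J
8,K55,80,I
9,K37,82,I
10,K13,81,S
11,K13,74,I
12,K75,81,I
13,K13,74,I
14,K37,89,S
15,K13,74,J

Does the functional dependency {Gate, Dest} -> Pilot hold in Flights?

(Gate=K37, Dest=J): row 1 → Pilot = 91 ✓
(Gate=K68, Dest=L): row 2 → Pilot = 74 ✓
(Gate=K37, Dest=L): row 3 → Pilot = 75 ✓
(Gate=K75, Dest=I): rows 4, 12 → Pilot = 81, 81 ✓
(Gate=K75, Dest=J): rows 5, 6 → Pilot = 90, 90 ✓
(Gate=K55, Dest=J): row 7 → Pilot = 90 ✓
(Gate=K55, Dest=I): row 8 → Pilot = 80 ✓
(Gate=K37, Dest=I): row 9 → Pilot = 82 ✓
(Gate=K13, Dest=S): row 10 → Pilot = 81 ✓
(Gate=K13, Dest=I): rows 11, 13 → Pilot = 74, 74 ✓
(Gate=K37, Dest=S): row 14 → Pilot = 89 ✓
(Gate=K13, Dest=J): row 15 → Pilot = 74 ✓
Every {Gate, Dest} value is associated with a single Pilot value, so {Gate, Dest} -> Pilot holds.

Yes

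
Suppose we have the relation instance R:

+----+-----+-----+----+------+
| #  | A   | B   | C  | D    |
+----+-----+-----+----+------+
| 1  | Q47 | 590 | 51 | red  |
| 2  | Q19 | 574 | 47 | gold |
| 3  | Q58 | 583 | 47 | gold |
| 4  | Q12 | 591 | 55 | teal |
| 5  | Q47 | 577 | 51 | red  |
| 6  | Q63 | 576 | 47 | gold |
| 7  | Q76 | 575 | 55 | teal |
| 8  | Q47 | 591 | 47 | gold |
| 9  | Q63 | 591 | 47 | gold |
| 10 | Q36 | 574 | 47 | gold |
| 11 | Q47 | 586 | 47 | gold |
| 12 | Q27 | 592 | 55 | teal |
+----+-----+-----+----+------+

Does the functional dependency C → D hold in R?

C=51: rows 1, 5 → D = red, red ✓
C=47: rows 2, 3, 6, 8, 9, 10, 11 → D = gold, gold, gold, gold, gold, gold, gold ✓
C=55: rows 4, 7, 12 → D = teal, teal, teal ✓
Every C value is associated with a single D value, so C → D holds.

Yes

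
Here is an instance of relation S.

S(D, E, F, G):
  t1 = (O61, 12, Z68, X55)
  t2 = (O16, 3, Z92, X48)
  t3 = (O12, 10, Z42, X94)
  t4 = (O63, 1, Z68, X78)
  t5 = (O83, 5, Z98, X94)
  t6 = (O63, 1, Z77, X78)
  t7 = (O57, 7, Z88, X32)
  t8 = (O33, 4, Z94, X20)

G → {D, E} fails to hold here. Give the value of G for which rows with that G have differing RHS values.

X94

G=X55: row 1 → {D,E} = (O61, 12) ✓
G=X48: row 2 → {D,E} = (O16, 3) ✓
G=X94: rows 3, 5 → {D,E} takes values {(O12, 10), (O83, 5)} — violation
G=X78: rows 4, 6 → {D,E} = (O63, 1), (O63, 1) ✓
G=X32: row 7 → {D,E} = (O57, 7) ✓
G=X20: row 8 → {D,E} = (O33, 4) ✓
The only G value with inconsistent RHS is G=X94.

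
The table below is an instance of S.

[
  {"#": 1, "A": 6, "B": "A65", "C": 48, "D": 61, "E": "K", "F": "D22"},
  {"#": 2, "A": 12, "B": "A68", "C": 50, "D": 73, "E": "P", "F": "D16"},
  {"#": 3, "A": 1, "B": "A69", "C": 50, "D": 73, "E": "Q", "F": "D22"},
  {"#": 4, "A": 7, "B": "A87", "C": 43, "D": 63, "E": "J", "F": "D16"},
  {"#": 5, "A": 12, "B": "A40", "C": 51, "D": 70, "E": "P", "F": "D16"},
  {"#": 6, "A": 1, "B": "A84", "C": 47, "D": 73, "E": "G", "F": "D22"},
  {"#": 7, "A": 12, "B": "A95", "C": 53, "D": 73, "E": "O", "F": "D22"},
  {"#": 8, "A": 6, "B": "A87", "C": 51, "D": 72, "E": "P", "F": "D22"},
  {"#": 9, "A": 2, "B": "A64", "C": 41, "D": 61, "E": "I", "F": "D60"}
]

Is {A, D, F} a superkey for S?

No

Rows 3 and 6 have the same {A, D, F} value (A=1, D=73, F=D22) but are distinct tuples, so {A, D, F} does not determine every attribute — not a superkey.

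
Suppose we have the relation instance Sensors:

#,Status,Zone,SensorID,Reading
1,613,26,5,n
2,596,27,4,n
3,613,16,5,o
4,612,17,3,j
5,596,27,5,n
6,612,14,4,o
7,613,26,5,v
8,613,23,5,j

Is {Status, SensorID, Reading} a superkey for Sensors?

All 8 rows have distinct {Status, SensorID, Reading} values, so {Status, SensorID, Reading} → (all attributes) holds and {Status, SensorID, Reading} is a superkey.

Yes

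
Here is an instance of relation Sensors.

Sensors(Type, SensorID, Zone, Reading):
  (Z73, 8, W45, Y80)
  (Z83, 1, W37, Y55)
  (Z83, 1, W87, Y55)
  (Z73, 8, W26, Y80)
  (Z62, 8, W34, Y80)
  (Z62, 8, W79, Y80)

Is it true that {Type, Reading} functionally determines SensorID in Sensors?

(Type=Z73, Reading=Y80): 2 rows → SensorID = 8, 8 ✓
(Type=Z83, Reading=Y55): 2 rows → SensorID = 1, 1 ✓
(Type=Z62, Reading=Y80): 2 rows → SensorID = 8, 8 ✓
Every {Type, Reading} value is associated with a single SensorID value, so {Type, Reading} -> SensorID holds.

Yes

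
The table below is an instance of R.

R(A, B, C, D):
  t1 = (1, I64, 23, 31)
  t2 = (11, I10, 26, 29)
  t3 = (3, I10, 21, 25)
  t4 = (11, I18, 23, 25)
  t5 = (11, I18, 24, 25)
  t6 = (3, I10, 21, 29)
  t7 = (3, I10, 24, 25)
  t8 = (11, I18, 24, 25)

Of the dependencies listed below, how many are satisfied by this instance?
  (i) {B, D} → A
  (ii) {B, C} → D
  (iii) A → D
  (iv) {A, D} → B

(i) {B, D} → A: (B=I10, D=29): rows 2, 6 → A takes values {11, 3} — violation — fails.
(ii) {B, C} → D: (B=I10, C=21): rows 3, 6 → D takes values {25, 29} — violation — fails.
(iii) A → D: A=11: rows 2, 4, 5, 8 → D takes values {29, 25} — violation; A=3: rows 3, 6, 7 → D takes values {25, 29} — violation — fails.
(iv) {A, D} → B: every LHS value maps to a single RHS value — holds.
1 of the 4 dependencies holds.

1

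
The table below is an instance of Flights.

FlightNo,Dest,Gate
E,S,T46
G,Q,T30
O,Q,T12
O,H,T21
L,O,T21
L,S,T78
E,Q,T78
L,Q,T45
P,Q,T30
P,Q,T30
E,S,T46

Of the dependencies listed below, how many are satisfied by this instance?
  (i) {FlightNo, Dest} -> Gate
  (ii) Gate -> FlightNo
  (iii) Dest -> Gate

1

(i) {FlightNo, Dest} -> Gate: every LHS value maps to a single RHS value — holds.
(ii) Gate -> FlightNo: Gate=T30: 3 rows → FlightNo takes values {G, P} — violation; Gate=T21: 2 rows → FlightNo takes values {O, L} — violation; Gate=T78: 2 rows → FlightNo takes values {L, E} — violation — fails.
(iii) Dest -> Gate: Dest=S: 3 rows → Gate takes values {T46, T78} — violation; Dest=Q: 6 rows → Gate takes values {T30, T12, T78, T45} — violation — fails.
1 of the 3 dependencies holds.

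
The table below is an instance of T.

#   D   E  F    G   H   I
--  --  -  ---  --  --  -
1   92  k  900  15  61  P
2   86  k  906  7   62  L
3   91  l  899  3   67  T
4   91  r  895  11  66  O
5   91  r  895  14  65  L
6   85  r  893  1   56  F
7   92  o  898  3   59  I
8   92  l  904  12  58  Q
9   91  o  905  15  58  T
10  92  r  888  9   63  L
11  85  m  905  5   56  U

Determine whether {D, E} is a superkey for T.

No

Rows 4 and 5 have the same {D, E} value (D=91, E=r) but are distinct tuples, so {D, E} does not determine every attribute — not a superkey.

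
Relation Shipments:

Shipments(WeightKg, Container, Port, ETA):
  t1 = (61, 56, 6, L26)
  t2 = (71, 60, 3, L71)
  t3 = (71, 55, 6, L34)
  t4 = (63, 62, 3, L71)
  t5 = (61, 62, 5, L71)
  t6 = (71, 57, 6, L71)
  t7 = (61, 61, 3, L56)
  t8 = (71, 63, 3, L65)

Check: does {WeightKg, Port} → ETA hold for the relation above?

No

(WeightKg=61, Port=6): row 1 → ETA = L26 ✓
(WeightKg=71, Port=3): rows 2, 8 → ETA takes values {L71, L65} — violation
(WeightKg=71, Port=6): rows 3, 6 → ETA takes values {L34, L71} — violation
(WeightKg=63, Port=3): row 4 → ETA = L71 ✓
(WeightKg=61, Port=5): row 5 → ETA = L71 ✓
(WeightKg=61, Port=3): row 7 → ETA = L56 ✓
Two rows agree on {WeightKg, Port} but differ on ETA, so {WeightKg, Port} → ETA does not hold.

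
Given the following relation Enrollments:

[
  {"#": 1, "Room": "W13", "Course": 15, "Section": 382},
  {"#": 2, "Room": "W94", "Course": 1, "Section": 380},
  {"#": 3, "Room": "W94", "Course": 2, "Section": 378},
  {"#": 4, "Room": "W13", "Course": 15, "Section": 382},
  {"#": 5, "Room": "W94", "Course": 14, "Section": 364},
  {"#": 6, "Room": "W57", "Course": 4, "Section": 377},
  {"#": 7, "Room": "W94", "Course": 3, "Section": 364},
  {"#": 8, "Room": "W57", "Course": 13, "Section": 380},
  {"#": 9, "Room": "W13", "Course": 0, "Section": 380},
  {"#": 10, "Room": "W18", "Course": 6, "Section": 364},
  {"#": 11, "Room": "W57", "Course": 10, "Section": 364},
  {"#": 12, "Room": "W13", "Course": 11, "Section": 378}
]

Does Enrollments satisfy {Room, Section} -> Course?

(Room=W13, Section=382): rows 1, 4 → Course = 15, 15 ✓
(Room=W94, Section=380): row 2 → Course = 1 ✓
(Room=W94, Section=378): row 3 → Course = 2 ✓
(Room=W94, Section=364): rows 5, 7 → Course takes values {14, 3} — violation
(Room=W57, Section=377): row 6 → Course = 4 ✓
(Room=W57, Section=380): row 8 → Course = 13 ✓
(Room=W13, Section=380): row 9 → Course = 0 ✓
(Room=W18, Section=364): row 10 → Course = 6 ✓
(Room=W57, Section=364): row 11 → Course = 10 ✓
(Room=W13, Section=378): row 12 → Course = 11 ✓
Two rows agree on {Room, Section} but differ on Course, so {Room, Section} -> Course does not hold.

No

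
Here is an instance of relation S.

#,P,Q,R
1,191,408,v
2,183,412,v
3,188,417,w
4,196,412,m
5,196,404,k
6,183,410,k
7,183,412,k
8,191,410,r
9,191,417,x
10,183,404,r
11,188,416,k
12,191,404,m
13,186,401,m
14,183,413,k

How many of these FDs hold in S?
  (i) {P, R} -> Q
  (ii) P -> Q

0

(i) {P, R} -> Q: (P=183, R=k): rows 6, 7, 14 → Q takes values {410, 412, 413} — violation — fails.
(ii) P -> Q: P=191: rows 1, 8, 9, 12 → Q takes values {408, 410, 417, 404} — violation; P=183: rows 2, 6, 7, 10, 14 → Q takes values {412, 410, 404, 413} — violation; P=188: rows 3, 11 → Q takes values {417, 416} — violation; P=196: rows 4, 5 → Q takes values {412, 404} — violation — fails.
None of the 2 dependencies hold.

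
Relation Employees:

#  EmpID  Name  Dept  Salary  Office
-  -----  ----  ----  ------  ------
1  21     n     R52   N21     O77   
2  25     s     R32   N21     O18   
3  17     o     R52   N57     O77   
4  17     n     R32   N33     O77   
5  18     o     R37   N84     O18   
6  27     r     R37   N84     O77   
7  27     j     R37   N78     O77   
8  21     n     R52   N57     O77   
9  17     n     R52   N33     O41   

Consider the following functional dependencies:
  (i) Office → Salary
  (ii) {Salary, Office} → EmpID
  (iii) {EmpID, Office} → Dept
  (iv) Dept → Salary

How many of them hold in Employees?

0

(i) Office → Salary: Office=O77: rows 1, 3, 4, 6, 7, 8 → Salary takes values {N21, N57, N33, N84, N78} — violation; Office=O18: rows 2, 5 → Salary takes values {N21, N84} — violation — fails.
(ii) {Salary, Office} → EmpID: (Salary=N57, Office=O77): rows 3, 8 → EmpID takes values {17, 21} — violation — fails.
(iii) {EmpID, Office} → Dept: (EmpID=17, Office=O77): rows 3, 4 → Dept takes values {R52, R32} — violation — fails.
(iv) Dept → Salary: Dept=R52: rows 1, 3, 8, 9 → Salary takes values {N21, N57, N33} — violation; Dept=R32: rows 2, 4 → Salary takes values {N21, N33} — violation; Dept=R37: rows 5, 6, 7 → Salary takes values {N84, N78} — violation — fails.
None of the 4 dependencies hold.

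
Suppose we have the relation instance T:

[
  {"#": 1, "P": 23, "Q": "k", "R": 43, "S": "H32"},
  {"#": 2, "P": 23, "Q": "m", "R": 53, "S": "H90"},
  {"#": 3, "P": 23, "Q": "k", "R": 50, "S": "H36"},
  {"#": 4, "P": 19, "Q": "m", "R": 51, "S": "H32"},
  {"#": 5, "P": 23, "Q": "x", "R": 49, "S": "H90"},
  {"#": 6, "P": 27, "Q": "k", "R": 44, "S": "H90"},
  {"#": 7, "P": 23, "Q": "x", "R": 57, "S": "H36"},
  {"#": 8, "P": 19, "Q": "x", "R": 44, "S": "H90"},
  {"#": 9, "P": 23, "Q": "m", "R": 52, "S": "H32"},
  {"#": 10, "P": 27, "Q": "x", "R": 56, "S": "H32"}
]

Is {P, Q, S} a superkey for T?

All 10 rows have distinct {P, Q, S} values, so {P, Q, S} → (all attributes) holds and {P, Q, S} is a superkey.

Yes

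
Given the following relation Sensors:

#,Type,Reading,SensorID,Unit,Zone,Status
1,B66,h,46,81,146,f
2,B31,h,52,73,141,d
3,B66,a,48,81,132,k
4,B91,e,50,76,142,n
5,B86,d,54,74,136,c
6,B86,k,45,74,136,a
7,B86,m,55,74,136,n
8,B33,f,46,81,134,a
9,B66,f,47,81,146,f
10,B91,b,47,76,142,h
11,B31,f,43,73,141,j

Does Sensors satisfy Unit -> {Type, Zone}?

No

Unit=81: rows 1, 3, 8, 9 → {Type,Zone} takes values {(B66, 146), (B66, 132), (B33, 134)} — violation
Unit=73: rows 2, 11 → {Type,Zone} = (B31, 141), (B31, 141) ✓
Unit=76: rows 4, 10 → {Type,Zone} = (B91, 142), (B91, 142) ✓
Unit=74: rows 5, 6, 7 → {Type,Zone} = (B86, 136), (B86, 136), (B86, 136) ✓
Two rows agree on Unit but differ on {Type, Zone}, so Unit -> {Type, Zone} does not hold.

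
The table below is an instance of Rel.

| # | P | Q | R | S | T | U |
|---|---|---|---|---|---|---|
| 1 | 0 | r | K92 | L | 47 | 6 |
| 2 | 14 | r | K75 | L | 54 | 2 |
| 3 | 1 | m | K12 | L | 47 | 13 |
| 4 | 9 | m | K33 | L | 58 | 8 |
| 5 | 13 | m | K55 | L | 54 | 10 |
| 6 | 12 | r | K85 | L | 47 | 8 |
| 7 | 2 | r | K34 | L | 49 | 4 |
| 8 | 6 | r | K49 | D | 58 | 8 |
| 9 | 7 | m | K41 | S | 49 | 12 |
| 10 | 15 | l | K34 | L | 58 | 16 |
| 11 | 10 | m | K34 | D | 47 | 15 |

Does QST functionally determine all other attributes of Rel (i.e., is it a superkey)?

Rows 1 and 6 have the same QST value (Q=r, S=L, T=47) but are distinct tuples, so QST does not determine every attribute — not a superkey.

No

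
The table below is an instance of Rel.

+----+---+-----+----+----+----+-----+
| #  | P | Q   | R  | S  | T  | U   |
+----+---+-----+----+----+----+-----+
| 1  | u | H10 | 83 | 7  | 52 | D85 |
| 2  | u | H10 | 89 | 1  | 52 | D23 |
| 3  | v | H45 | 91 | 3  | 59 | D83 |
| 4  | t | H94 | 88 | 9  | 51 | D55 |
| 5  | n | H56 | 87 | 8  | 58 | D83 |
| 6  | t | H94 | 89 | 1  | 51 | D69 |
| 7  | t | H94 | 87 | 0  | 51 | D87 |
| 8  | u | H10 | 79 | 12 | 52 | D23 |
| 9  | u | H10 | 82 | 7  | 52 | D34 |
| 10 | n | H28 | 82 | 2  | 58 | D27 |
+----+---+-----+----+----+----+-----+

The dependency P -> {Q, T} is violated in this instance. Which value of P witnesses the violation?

n

P=u: rows 1, 2, 8, 9 → {Q,T} = (H10, 52), (H10, 52), (H10, 52), (H10, 52) ✓
P=v: row 3 → {Q,T} = (H45, 59) ✓
P=t: rows 4, 6, 7 → {Q,T} = (H94, 51), (H94, 51), (H94, 51) ✓
P=n: rows 5, 10 → {Q,T} takes values {(H56, 58), (H28, 58)} — violation
The only P value with inconsistent RHS is P=n.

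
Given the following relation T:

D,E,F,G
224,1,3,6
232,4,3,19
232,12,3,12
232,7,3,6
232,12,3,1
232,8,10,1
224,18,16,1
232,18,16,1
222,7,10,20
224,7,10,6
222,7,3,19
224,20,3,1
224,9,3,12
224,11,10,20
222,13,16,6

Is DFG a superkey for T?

All 15 rows have distinct DFG values, so DFG → (all attributes) holds and DFG is a superkey.

Yes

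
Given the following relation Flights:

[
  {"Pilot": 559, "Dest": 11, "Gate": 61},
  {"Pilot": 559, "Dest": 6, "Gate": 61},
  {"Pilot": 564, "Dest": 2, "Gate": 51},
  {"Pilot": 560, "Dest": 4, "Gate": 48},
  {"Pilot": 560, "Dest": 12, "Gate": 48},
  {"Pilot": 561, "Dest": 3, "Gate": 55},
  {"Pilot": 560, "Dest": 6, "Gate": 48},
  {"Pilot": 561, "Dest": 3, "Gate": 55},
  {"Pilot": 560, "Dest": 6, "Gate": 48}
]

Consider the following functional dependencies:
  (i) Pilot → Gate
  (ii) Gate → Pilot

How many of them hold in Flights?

2

(i) Pilot → Gate: every LHS value maps to a single RHS value — holds.
(ii) Gate → Pilot: every LHS value maps to a single RHS value — holds.
2 of the 2 dependencies hold.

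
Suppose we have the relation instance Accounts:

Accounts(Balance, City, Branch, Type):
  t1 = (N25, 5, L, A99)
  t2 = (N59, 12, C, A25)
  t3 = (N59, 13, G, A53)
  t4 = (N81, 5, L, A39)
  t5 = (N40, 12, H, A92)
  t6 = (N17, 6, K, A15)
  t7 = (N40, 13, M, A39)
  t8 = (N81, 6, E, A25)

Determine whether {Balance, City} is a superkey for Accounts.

All 8 rows have distinct {Balance, City} values, so {Balance, City} → (all attributes) holds and {Balance, City} is a superkey.

Yes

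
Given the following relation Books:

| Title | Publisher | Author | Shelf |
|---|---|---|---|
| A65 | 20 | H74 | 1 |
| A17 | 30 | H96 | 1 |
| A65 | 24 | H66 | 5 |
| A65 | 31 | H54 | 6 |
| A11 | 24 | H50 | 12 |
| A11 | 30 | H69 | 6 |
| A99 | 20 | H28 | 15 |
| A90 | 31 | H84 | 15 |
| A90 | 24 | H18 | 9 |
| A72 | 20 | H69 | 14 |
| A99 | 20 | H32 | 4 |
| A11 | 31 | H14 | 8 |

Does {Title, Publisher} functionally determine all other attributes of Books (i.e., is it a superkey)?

Two distinct rows share (Title=A99, Publisher=20), so {Title, Publisher} does not determine every attribute — not a superkey.

No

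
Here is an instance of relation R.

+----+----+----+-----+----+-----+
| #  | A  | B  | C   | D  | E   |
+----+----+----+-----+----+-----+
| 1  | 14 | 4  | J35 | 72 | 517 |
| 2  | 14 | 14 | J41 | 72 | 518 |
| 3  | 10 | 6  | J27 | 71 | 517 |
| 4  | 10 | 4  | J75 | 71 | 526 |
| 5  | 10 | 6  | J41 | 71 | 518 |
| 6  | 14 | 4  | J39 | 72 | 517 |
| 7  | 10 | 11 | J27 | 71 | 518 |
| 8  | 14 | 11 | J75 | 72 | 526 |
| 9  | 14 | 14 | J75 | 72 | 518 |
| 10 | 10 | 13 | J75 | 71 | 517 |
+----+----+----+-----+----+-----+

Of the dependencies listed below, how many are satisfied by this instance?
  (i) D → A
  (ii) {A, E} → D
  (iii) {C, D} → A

(i) D → A: every LHS value maps to a single RHS value — holds.
(ii) {A, E} → D: every LHS value maps to a single RHS value — holds.
(iii) {C, D} → A: every LHS value maps to a single RHS value — holds.
3 of the 3 dependencies hold.

3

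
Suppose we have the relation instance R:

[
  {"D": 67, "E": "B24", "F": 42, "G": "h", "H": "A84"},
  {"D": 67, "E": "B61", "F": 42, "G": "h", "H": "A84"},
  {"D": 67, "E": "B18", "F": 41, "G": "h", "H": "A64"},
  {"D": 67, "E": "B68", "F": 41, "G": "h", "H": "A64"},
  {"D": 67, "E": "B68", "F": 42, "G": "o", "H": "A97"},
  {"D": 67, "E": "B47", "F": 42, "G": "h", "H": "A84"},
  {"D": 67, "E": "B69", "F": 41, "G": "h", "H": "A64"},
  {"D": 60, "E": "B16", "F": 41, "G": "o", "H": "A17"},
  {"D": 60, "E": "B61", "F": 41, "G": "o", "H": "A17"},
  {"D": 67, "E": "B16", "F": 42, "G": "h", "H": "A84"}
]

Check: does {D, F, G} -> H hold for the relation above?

(D=67, F=42, G=h): 4 rows → H = A84, A84, A84, A84 ✓
(D=67, F=41, G=h): 3 rows → H = A64, A64, A64 ✓
(D=67, F=42, G=o): 1 row → H = A97 ✓
(D=60, F=41, G=o): 2 rows → H = A17, A17 ✓
Every {D, F, G} value is associated with a single H value, so {D, F, G} -> H holds.

Yes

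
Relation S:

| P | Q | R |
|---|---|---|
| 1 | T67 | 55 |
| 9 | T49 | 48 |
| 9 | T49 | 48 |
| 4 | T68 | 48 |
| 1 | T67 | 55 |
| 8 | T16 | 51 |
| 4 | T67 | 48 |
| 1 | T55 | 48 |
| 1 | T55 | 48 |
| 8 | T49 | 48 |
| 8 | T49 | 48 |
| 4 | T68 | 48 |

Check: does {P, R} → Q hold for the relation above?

No

(P=1, R=55): 2 rows → Q = T67, T67 ✓
(P=9, R=48): 2 rows → Q = T49, T49 ✓
(P=4, R=48): 3 rows → Q takes values {T68, T67} — violation
(P=8, R=51): 1 row → Q = T16 ✓
(P=1, R=48): 2 rows → Q = T55, T55 ✓
(P=8, R=48): 2 rows → Q = T49, T49 ✓
Two rows agree on {P, R} but differ on Q, so {P, R} → Q does not hold.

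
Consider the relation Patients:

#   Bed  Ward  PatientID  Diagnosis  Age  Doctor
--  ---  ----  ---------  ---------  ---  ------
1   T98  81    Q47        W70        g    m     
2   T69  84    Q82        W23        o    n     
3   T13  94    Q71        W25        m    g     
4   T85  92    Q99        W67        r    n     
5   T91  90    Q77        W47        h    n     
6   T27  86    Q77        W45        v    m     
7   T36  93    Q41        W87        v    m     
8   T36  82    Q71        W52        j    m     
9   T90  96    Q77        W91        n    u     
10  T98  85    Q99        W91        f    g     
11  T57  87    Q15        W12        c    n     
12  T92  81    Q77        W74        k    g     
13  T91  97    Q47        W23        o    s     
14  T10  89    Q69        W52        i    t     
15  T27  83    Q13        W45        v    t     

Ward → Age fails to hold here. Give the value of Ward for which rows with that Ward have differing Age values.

Ward=81: rows 1, 12 → Age takes values {g, k} — violation
Ward=84: row 2 → Age = o ✓
Ward=94: row 3 → Age = m ✓
Ward=92: row 4 → Age = r ✓
Ward=90: row 5 → Age = h ✓
Ward=86: row 6 → Age = v ✓
Ward=93: row 7 → Age = v ✓
Ward=82: row 8 → Age = j ✓
Ward=96: row 9 → Age = n ✓
Ward=85: row 10 → Age = f ✓
Ward=87: row 11 → Age = c ✓
Ward=97: row 13 → Age = o ✓
Ward=89: row 14 → Age = i ✓
Ward=83: row 15 → Age = v ✓
The only Ward value with inconsistent Age is Ward=81.

81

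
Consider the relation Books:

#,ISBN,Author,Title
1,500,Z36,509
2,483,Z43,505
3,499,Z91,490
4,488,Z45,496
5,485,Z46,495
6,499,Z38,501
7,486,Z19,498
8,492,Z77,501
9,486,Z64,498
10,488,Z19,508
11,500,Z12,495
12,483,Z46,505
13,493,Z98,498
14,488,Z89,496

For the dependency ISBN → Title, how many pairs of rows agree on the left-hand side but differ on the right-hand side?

4

ISBN=500: violating pairs (1,11) — 1 pair.
ISBN=483: all 2 rows agree on Title — 0 pairs.
ISBN=499: violating pairs (3,6) — 1 pair.
ISBN=488: violating pairs (4,10), (10,14) — 2 pairs.
ISBN=486: all 2 rows agree on Title — 0 pairs.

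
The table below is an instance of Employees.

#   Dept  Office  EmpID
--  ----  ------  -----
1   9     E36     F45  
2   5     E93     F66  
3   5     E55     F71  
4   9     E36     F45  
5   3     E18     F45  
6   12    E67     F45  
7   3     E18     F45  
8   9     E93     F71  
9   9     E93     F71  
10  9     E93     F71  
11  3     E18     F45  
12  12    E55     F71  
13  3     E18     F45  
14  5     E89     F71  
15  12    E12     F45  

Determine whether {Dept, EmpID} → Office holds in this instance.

No

(Dept=9, EmpID=F45): rows 1, 4 → Office = E36, E36 ✓
(Dept=5, EmpID=F66): row 2 → Office = E93 ✓
(Dept=5, EmpID=F71): rows 3, 14 → Office takes values {E55, E89} — violation
(Dept=3, EmpID=F45): rows 5, 7, 11, 13 → Office = E18, E18, E18, E18 ✓
(Dept=12, EmpID=F45): rows 6, 15 → Office takes values {E67, E12} — violation
(Dept=9, EmpID=F71): rows 8, 9, 10 → Office = E93, E93, E93 ✓
(Dept=12, EmpID=F71): row 12 → Office = E55 ✓
Two rows agree on {Dept, EmpID} but differ on Office, so {Dept, EmpID} → Office does not hold.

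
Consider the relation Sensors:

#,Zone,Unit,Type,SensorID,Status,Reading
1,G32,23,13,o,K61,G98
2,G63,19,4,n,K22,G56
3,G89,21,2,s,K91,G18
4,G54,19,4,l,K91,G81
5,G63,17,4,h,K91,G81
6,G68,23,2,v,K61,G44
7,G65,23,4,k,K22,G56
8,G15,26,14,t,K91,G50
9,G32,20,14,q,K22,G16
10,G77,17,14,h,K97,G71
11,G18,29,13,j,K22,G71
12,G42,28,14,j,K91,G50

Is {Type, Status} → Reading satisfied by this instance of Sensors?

Yes

(Type=13, Status=K61): row 1 → Reading = G98 ✓
(Type=4, Status=K22): rows 2, 7 → Reading = G56, G56 ✓
(Type=2, Status=K91): row 3 → Reading = G18 ✓
(Type=4, Status=K91): rows 4, 5 → Reading = G81, G81 ✓
(Type=2, Status=K61): row 6 → Reading = G44 ✓
(Type=14, Status=K91): rows 8, 12 → Reading = G50, G50 ✓
(Type=14, Status=K22): row 9 → Reading = G16 ✓
(Type=14, Status=K97): row 10 → Reading = G71 ✓
(Type=13, Status=K22): row 11 → Reading = G71 ✓
Every {Type, Status} value is associated with a single Reading value, so {Type, Status} → Reading holds.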